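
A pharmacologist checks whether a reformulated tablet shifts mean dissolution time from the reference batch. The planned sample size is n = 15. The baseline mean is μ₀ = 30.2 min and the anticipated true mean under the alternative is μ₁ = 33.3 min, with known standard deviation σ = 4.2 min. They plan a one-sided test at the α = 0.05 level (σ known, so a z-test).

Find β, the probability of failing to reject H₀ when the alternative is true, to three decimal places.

β ≈ 0.112

Standardized effect: d = |μ₁ − μ₀| / σ = |33.3 − 30.2| / 4.2 = 0.7381
Noncentrality parameter: δ = d·√n = 0.7381 × √15 = 2.8586
Critical value for a one-sided test at α = 0.05: z_α = 1.645.
Power = Φ(δ − 1.645) = Φ(1.214) = 0.8876.
Type II error: β = 1 − power = 1 − 0.8876 = 0.1124.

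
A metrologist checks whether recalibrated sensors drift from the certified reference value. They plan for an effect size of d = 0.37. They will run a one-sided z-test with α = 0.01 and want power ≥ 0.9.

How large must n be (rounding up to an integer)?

For power 0.9 need Φ(δ − z_{0.01}) = 0.9, so δ = z_{0.01} + z_{0.10} = 2.326 + 1.282 = 3.608.
δ = d·√n ⇒ n = (δ/d)² = (3.608 / 0.37)² = 95.08.
Round up to the next whole unit.

n = 96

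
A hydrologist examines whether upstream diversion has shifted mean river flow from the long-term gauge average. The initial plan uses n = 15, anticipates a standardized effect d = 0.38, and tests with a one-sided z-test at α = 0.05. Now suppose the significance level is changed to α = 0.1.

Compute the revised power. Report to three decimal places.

Power ≈ 0.575

δ = d·√n = 0.38 × √15 = 1.4717 (unchanged). New critical value: z_{0.1} = 1.282.
Revised power = Φ(δ − 1.282) = Φ(0.190) = 0.5754.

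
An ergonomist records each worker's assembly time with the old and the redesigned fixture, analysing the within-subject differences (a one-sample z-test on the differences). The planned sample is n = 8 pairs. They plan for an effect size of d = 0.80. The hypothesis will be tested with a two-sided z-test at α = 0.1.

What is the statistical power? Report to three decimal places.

Noncentrality parameter: δ = d·√n = 0.80 × √8 = 2.2627
Two-sided α = 0.1 → critical value z_{0.05} = 1.645.
Power = Φ(δ − 1.645) + Φ(−δ − 1.645) = Φ(0.618) + Φ(-3.908) = 0.7317 + 0.0000 = 0.7317.

Power ≈ 0.732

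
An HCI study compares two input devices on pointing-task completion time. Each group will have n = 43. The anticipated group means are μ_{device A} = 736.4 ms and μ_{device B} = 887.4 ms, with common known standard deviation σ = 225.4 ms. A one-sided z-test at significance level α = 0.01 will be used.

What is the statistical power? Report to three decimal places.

Power ≈ 0.782

Standardized effect: d = |μ_{device A} − μ_{device B}| / σ = |736.4 − 887.4| / 225.4 = 0.6699
Noncentrality parameter: δ = d·√(n/2) = 0.6699 × √(43/2) = 3.1063
One-sided α = 0.01 → critical value z_{0.01} = 2.326.
Power = Φ(δ − 2.326) = Φ(0.780) = 0.7823.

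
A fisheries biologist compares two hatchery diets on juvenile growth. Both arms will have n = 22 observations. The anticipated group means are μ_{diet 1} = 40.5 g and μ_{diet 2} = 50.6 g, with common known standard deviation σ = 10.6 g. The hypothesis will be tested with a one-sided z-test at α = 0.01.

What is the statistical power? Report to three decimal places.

Power ≈ 0.798

Standardized effect: d = |μ_{diet 1} − μ_{diet 2}| / σ = |40.5 − 50.6| / 10.6 = 0.9528
Noncentrality parameter: δ = d·√(n/2) = 0.9528 × √(22/2) = 3.1602
Critical value for a one-sided test at α = 0.01: z_α = 2.326.
Power = P(Z > 2.326 − δ) = Φ(0.834) = 0.7978.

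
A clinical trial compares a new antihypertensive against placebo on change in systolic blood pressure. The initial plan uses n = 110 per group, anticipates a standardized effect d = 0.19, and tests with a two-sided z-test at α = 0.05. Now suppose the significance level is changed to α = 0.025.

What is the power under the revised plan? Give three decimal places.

δ = d·√(n/2) = 0.19 × √(110/2) = 1.4091 (unchanged). New critical value: z_{0.0125} = 2.241.
Revised power = Φ(δ − 2.241) + Φ(−δ − 2.241) = Φ(-0.832) + Φ(-3.650) = 0.2026 + 0.0001 = 0.2027.

Power ≈ 0.203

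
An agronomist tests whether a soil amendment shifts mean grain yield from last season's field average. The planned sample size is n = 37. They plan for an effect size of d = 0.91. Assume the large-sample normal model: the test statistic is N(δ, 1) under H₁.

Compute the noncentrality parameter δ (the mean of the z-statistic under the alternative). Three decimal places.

δ = d·√n = 0.91 × √37 = 5.5353

δ ≈ 5.535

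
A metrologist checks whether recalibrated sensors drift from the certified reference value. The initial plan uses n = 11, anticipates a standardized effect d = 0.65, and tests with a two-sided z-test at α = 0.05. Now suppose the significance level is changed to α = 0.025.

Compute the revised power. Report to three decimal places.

δ = d·√n = 0.65 × √11 = 2.1558 (unchanged). New critical value: z_{0.0125} = 2.241.
Revised power = Φ(δ − 2.241) + Φ(−δ − 2.241) = Φ(-0.086) + Φ(-4.397) = 0.4659 + 0.0000 = 0.4659.

Power ≈ 0.466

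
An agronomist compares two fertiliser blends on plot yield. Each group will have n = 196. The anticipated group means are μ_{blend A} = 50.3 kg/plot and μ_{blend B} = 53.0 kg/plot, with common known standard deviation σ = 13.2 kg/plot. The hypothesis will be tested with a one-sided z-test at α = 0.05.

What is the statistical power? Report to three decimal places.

Standardized effect: d = |μ_{blend A} − μ_{blend B}| / σ = |50.3 − 53.0| / 13.2 = 0.2045
Noncentrality parameter: δ = d·√(n/2) = 0.2045 × √(196/2) = 2.0249
Critical value for a one-sided test at α = 0.05: z_α = 1.645.
Power = Φ(δ − 1.645) = Φ(0.380) = 0.6480.

Power ≈ 0.648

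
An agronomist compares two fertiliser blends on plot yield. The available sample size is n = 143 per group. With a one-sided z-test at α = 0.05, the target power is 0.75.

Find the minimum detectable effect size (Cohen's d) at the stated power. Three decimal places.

d ≈ 0.274

Need Φ(δ − 1.645) = 0.75, so δ = 1.645 + 0.674 = 2.319.
δ = d·√(n/2) ⇒ d = δ/√(n/2) = 2.319/√(143/2) = 0.2743.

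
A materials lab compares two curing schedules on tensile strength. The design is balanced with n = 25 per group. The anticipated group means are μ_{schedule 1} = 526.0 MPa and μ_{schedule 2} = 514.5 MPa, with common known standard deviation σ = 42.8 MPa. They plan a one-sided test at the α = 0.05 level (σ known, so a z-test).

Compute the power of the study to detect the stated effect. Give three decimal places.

Standardized effect: d = |μ_{schedule 1} − μ_{schedule 2}| / σ = |526.0 − 514.5| / 42.8 = 0.2687
Noncentrality parameter: δ = d·√(n/2) = 0.2687 × √(25/2) = 0.9500
One-sided α = 0.05 → critical value z_{0.05} = 1.645.
Power = Φ(δ − 1.645) = Φ(-0.695) = 0.2436.

Power ≈ 0.244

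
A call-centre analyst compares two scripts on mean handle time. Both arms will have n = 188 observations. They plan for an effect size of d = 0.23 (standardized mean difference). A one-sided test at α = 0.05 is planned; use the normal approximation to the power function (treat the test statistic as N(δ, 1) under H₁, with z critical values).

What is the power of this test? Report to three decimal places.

Power ≈ 0.721

Noncentrality parameter: δ = d·√(n/2) = 0.23 × √(188/2) = 2.2299
One-sided α = 0.05 → critical value z_{0.05} = 1.645.
Power = P(Z > 1.645 − δ) = Φ(0.585) = 0.7208.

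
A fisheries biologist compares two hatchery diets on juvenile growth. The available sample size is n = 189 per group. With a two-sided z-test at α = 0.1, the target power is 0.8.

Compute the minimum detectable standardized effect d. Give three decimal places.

d ≈ 0.256

Need Φ(δ − 1.645) = 0.8, so δ = 1.645 + 0.842 = 2.486.
(The second rejection-region term Φ(−δ − z_{α/2}) is negligible and dropped.)
δ = d·√(n/2) ⇒ d = δ/√(n/2) = 2.486/√(189/2) = 0.2558.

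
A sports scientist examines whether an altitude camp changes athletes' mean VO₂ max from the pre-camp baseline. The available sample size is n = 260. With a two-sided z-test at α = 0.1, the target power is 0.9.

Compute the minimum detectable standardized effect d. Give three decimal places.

d ≈ 0.181

Required noncentrality: δ = z_{0.05} + z_{0.10} = 1.645 + 1.282 = 2.926.
(Lower-tail contribution to power is negligible for δ > 0.)
δ = d·√n ⇒ d = δ/√n = 2.926/√260 = 0.1815.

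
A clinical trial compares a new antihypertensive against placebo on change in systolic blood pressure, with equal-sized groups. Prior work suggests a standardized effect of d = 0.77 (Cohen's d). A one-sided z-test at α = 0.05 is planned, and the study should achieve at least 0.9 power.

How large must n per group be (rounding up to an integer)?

For power 0.9 need Φ(δ − z_{0.05}) = 0.9, so δ = z_{0.05} + z_{0.10} = 1.645 + 1.282 = 2.926.
δ = d·√(n/2) ⇒ n = 2(δ/d)² = 2 × (2.926 / 0.77)² = 28.89.
Rounding up, n = 29 per group.

n = 29 per group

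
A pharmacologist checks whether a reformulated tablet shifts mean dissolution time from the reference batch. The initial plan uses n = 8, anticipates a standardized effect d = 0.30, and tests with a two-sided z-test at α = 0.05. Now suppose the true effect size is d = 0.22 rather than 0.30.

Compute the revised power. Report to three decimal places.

Power ≈ 0.095

With d = 0.22: δ = d·√n = 0.22 × √8 = 0.6223. Critical value z_{0.025} = 1.960.
Revised power = Φ(δ − 1.960) + Φ(−δ − 1.960) = Φ(-1.338) + Φ(-2.582) = 0.0905 + 0.0049 = 0.0954.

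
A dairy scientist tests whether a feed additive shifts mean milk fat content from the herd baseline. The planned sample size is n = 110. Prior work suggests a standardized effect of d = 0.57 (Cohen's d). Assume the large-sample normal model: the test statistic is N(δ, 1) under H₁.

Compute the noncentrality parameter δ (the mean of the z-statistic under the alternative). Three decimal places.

δ ≈ 5.978

δ = d·√n = 0.57 × √110 = 5.9782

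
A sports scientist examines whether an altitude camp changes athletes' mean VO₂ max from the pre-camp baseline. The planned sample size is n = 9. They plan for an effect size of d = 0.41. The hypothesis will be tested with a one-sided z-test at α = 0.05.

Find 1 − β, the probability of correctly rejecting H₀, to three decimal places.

Power ≈ 0.339

Noncentrality parameter: δ = d·√n = 0.41 × √9 = 1.2300
One-sided α = 0.05 → critical value z_{0.05} = 1.645.
Power = Φ(δ − 1.645) = Φ(-0.415) = 0.3391.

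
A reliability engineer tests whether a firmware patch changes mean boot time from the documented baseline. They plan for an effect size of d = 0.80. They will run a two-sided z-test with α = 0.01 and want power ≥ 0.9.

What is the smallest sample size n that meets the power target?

For power 0.9 need Φ(δ − z_{0.005}) = 0.9, so δ = z_{0.005} + z_{0.10} = 2.576 + 1.282 = 3.857.
(For δ > 0 the lower-tail rejection region contributes negligibly to power, so the one-term inversion is standard.)
δ = d·√n ⇒ n = (δ/d)² = (3.857 / 0.80)² = 23.25.
Rounding up, n = 24.

n = 24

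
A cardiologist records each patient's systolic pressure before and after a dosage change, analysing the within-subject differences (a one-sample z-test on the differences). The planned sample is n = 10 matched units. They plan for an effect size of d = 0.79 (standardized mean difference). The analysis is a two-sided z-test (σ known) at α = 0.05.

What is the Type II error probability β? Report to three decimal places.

β ≈ 0.295

Noncentrality parameter: δ = d·√n = 0.79 × √10 = 2.4982
Critical value for a two-sided test at α = 0.05: z_{α/2} = 1.960.
Power = Φ(δ − 1.960) + Φ(−δ − 1.960) = Φ(0.538) + Φ(-4.458) = 0.7048 + 0.0000 = 0.7048.
Type II error: β = 1 − power = 1 − 0.7048 = 0.2952.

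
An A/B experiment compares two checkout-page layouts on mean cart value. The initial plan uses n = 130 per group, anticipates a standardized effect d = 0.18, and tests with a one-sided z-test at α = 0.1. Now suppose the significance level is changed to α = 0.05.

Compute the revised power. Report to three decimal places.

δ = d·√(n/2) = 0.18 × √(130/2) = 1.4512 (unchanged). New critical value: z_{0.05} = 1.645.
Revised power = P(Z > 1.645 − δ) = Φ(-0.194) = 0.4232.

Power ≈ 0.423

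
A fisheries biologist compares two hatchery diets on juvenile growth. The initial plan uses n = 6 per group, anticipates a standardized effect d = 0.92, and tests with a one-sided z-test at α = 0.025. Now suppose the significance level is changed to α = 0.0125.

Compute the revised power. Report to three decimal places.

Power ≈ 0.259

δ = d·√(n/2) = 0.92 × √(6/2) = 1.5935 (unchanged). New critical value: z_{0.0125} = 2.241.
Revised power = Φ(δ − 2.241) = Φ(-0.648) = 0.2585.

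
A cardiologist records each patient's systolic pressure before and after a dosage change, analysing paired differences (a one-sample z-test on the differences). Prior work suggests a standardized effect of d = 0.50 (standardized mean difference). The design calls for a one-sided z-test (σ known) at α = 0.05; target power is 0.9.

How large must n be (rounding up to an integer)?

n = 35

For power 0.9 need Φ(δ − z_{0.05}) = 0.9, so δ = z_{0.05} + z_{0.10} = 1.645 + 1.282 = 2.926.
δ = d·√n ⇒ n = (δ/d)² = (2.926 / 0.50)² = 34.26.
Round up to the next whole unit.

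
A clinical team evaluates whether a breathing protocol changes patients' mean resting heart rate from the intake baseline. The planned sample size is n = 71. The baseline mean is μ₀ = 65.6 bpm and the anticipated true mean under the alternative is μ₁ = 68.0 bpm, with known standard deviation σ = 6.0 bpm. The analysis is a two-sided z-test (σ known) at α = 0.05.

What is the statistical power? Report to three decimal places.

Standardized effect: d = |μ₁ − μ₀| / σ = |68.0 − 65.6| / 6.0 = 0.4000
Noncentrality parameter: δ = d·√n = 0.4000 × √71 = 3.3705
Two-sided α = 0.05 → critical value z_{0.025} = 1.960.
Power = Φ(δ − 1.960) + Φ(−δ − 1.960) = Φ(1.410) + Φ(-5.330) = 0.9208 + 0.0000 = 0.9208.

Power ≈ 0.921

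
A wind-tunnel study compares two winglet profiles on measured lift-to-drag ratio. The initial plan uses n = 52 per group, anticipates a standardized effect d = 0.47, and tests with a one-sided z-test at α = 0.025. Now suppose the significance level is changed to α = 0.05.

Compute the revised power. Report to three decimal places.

δ = d·√(n/2) = 0.47 × √(52/2) = 2.3965 (unchanged). New critical value: z_{0.05} = 1.645.
Revised power = P(Z > 1.645 − δ) = Φ(0.752) = 0.7739.

Power ≈ 0.774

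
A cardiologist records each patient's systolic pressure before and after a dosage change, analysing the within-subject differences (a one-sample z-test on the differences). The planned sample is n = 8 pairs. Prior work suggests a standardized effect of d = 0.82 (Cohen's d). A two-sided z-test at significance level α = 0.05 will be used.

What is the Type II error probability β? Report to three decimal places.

Noncentrality parameter: δ = d·√n = 0.82 × √8 = 2.3193
Critical value for a two-sided test at α = 0.05: z_{α/2} = 1.960.
Power = Φ(δ − 1.960) + Φ(−δ − 1.960) = Φ(0.359) + Φ(-4.279) = 0.6403 + 0.0000 = 0.6403.
Type II error: β = 1 − power = 1 − 0.6403 = 0.3597.

β ≈ 0.360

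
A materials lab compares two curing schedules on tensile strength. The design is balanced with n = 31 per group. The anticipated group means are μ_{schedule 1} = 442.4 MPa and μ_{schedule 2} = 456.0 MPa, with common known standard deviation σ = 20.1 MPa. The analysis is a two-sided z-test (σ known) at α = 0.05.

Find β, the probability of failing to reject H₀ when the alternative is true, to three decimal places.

β ≈ 0.241

Standardized effect: d = |μ_{schedule 1} − μ_{schedule 2}| / σ = |442.4 − 456.0| / 20.1 = 0.6766
Noncentrality parameter: δ = d·√(n/2) = 0.6766 × √(31/2) = 2.6638
Critical value for a two-sided test at α = 0.05: z_{α/2} = 1.960.
Power = Φ(δ − 1.960) + Φ(−δ − 1.960) = Φ(0.704) + Φ(-4.624) = 0.7592 + 0.0000 = 0.7592.
Type II error: β = 1 − power = 1 − 0.7592 = 0.2408.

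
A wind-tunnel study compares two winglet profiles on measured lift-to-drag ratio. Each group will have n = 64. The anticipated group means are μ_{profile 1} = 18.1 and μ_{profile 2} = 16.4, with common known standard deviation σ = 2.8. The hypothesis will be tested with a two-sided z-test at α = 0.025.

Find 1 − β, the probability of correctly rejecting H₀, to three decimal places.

Standardized effect: d = |μ_{profile 1} − μ_{profile 2}| / σ = |18.1 − 16.4| / 2.8 = 0.6071
Noncentrality parameter: δ = d·√(n/2) = 0.6071 × √(64/2) = 3.4345
Critical value for a two-sided test at α = 0.025: z_{α/2} = 2.241.
Power = Φ(δ − 2.241) + Φ(−δ − 2.241) = Φ(1.193) + Φ(-5.676) = 0.8836 + 0.0000 = 0.8836.

Power ≈ 0.884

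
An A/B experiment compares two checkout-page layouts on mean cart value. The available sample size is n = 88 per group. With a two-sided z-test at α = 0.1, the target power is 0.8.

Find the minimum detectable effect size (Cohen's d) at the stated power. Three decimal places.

Required noncentrality: δ = z_{0.05} + z_{0.20} = 1.645 + 0.842 = 2.486.
(Lower-tail contribution to power is negligible for δ > 0.)
δ = d·√(n/2) ⇒ d = δ/√(n/2) = 2.486/√(88/2) = 0.3749.

d ≈ 0.375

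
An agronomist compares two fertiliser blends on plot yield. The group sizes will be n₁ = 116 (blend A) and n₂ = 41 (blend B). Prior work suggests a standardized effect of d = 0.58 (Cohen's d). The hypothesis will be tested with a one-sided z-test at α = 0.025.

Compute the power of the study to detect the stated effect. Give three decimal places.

Noncentrality parameter: δ = d / √(1/n₁ + 1/n₂) = 0.58 / √(1/116 + 1/41) = 3.1923
One-sided α = 0.025 → critical value z_{0.025} = 1.960.
Power = P(Z > 1.960 − δ) = Φ(1.232) = 0.8911.

Power ≈ 0.891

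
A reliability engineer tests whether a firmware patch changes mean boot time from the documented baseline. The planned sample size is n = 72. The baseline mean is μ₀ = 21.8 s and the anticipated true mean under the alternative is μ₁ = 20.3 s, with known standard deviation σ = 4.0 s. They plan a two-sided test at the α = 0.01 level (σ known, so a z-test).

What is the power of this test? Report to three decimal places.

Power ≈ 0.728

Standardized effect: d = |μ₁ − μ₀| / σ = |20.3 − 21.8| / 4.0 = 0.3750
Noncentrality parameter: λ = d·√n = 0.3750 × √72 = 3.1820
Critical value for a two-sided test at α = 0.01: z_{α/2} = 2.576.
Power = Φ(λ − 2.576) + Φ(−λ − 2.576) = Φ(0.606) + Φ(-5.758) = 0.7278 + 0.0000 = 0.7278.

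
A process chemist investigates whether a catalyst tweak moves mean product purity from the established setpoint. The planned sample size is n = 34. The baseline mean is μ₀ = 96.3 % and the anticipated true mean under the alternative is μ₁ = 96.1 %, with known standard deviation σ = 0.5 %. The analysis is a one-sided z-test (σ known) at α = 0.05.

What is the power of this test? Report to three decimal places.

Power ≈ 0.754

Standardized effect: d = |μ₁ − μ₀| / σ = |96.1 − 96.3| / 0.5 = 0.4000
Noncentrality parameter: δ = d·√n = 0.4000 × √34 = 2.3324
One-sided α = 0.05 → critical value z_{0.05} = 1.645.
Power = P(Z > 1.645 − δ) = Φ(0.688) = 0.7541.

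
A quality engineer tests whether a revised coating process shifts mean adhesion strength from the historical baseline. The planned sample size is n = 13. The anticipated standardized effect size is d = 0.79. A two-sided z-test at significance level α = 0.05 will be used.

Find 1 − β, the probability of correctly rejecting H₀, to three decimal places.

Noncentrality parameter: δ = d·√n = 0.79 × √13 = 2.8484
Two-sided α = 0.05 → critical value z_{0.025} = 1.960.
Power = Φ(δ − 1.960) + Φ(−δ − 1.960) = Φ(0.888) + Φ(-4.808) = 0.8128 + 0.0000 = 0.8128.

Power ≈ 0.813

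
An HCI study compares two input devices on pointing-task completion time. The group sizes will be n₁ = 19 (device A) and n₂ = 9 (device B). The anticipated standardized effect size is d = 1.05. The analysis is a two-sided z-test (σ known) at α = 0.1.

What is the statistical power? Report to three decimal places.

Power ≈ 0.829

Noncentrality parameter: λ = d / √(1/n₁ + 1/n₂) = 1.05 / √(1/19 + 1/9) = 2.5948
Two-sided α = 0.1 → critical value z_{0.05} = 1.645.
Power = Φ(λ − 1.645) + Φ(−λ − 1.645) = Φ(0.950) + Φ(-4.240) = 0.8289 + 0.0000 = 0.8289.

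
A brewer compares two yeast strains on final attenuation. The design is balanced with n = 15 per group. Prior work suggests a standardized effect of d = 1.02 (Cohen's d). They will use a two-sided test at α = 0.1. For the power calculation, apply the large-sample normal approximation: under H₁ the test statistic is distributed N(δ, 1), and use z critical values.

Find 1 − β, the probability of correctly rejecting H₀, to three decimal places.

Power ≈ 0.875

Noncentrality parameter: λ = d·√(n/2) = 1.02 × √(15/2) = 2.7934
Two-sided α = 0.1 → critical value z_{0.05} = 1.645.
Power = Φ(λ − 1.645) + Φ(−λ − 1.645) = Φ(1.149) + Φ(-4.438) = 0.8746 + 0.0000 = 0.8746.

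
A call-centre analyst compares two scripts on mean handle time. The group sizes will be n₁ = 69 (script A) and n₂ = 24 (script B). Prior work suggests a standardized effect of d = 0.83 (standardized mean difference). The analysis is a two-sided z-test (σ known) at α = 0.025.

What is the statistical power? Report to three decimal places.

Noncentrality parameter: δ = d / √(1/n₁ + 1/n₂) = 0.83 / √(1/69 + 1/24) = 3.5024
Two-sided α = 0.025 → critical value z_{0.0125} = 2.241.
Power = Φ(δ − 2.241) + Φ(−δ − 2.241) = Φ(1.261) + Φ(-5.744) = 0.8963 + 0.0000 = 0.8963.

Power ≈ 0.896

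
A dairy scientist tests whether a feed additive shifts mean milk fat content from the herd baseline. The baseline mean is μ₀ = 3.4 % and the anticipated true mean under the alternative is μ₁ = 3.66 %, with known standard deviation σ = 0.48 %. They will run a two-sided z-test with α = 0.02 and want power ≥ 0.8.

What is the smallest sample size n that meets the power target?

Standardized effect: d = |μ₁ − μ₀| / σ = |3.66 − 3.4| / 0.48 = 0.5417
Set Φ(δ − 2.326) = 0.8; then δ − 2.326 = Φ⁻¹(0.8) = 0.842, giving δ = 3.168.
(For δ > 0 the lower-tail rejection region contributes negligibly to power, so the one-term inversion is standard.)
δ = d·√n ⇒ n = (δ/d)² = (3.168 / 0.5417)² = 34.21.
Rounding up, n = 35.

n = 35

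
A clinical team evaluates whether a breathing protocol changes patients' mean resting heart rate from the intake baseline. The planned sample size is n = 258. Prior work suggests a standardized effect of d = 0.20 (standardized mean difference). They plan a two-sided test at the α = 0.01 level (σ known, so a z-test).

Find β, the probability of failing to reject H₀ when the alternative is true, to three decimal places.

Noncentrality parameter: δ = d·√n = 0.20 × √258 = 3.2125
Two-sided α = 0.01 → critical value z_{0.005} = 2.576.
Power = Φ(δ − 2.576) + Φ(−δ − 2.576) = Φ(0.637) + Φ(-5.788) = 0.7378 + 0.0000 = 0.7378.
Type II error: β = 1 − power = 1 − 0.7378 = 0.2622.

β ≈ 0.262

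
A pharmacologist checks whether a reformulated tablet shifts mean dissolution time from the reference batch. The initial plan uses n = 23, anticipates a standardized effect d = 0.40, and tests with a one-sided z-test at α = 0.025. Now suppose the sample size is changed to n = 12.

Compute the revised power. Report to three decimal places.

With n = 12: δ = d·√n = 0.40 × √12 = 1.3856. Critical value z_{0.025} = 1.960.
Revised power = P(Z > 1.960 − δ) = Φ(-0.574) = 0.2829.

Power ≈ 0.283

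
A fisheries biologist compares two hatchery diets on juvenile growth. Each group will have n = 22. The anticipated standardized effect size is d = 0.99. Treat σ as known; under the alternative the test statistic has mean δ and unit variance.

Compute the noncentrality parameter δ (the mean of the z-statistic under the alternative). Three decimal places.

δ ≈ 3.283

The noncentrality parameter scales effect size by the design's sample-size factor: δ = d·√(n/2) = 0.99 × √(22/2) = 3.2835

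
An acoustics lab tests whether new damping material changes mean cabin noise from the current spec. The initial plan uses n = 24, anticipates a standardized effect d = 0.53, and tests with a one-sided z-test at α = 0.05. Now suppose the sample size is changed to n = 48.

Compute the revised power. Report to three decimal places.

With n = 48: δ = d·√n = 0.53 × √48 = 3.6719. Critical value z_{0.05} = 1.645.
Revised power = Φ(δ − 1.645) = Φ(2.027) = 0.9787.

Power ≈ 0.979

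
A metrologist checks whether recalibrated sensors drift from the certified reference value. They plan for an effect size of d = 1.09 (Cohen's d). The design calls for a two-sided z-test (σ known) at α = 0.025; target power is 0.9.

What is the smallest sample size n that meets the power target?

n = 11

Set Φ(δ − 2.241) = 0.9; then δ − 2.241 = Φ⁻¹(0.9) = 1.282, giving δ = 3.523.
(The Φ(−δ − z_{α/2}) term is vanishingly small for δ > 0 and is dropped in the standard sample-size formula.)
δ = d·√n ⇒ n = (δ/d)² = (3.523 / 1.09)² = 10.45.
Round up to the next whole unit.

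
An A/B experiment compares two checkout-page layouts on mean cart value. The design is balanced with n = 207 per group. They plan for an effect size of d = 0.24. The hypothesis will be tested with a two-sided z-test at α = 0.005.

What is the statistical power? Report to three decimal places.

Power ≈ 0.357

Noncentrality parameter: δ = d·√(n/2) = 0.24 × √(207/2) = 2.4416
Two-sided α = 0.005 → critical value z_{0.0025} = 2.807.
Power = Φ(δ − 2.807) + Φ(−δ − 2.807) = Φ(-0.365) + Φ(-5.249) = 0.3574 + 0.0000 = 0.3574.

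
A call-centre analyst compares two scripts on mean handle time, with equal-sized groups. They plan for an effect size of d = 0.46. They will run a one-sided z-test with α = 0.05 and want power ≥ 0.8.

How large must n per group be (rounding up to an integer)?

Set Φ(δ − 1.645) = 0.8; then δ − 1.645 = Φ⁻¹(0.8) = 0.842, giving δ = 2.486.
δ = d·√(n/2) ⇒ n = 2(δ/d)² = 2 × (2.486 / 0.46)² = 58.44.
Rounding up, n = 59 per group.

n = 59 per group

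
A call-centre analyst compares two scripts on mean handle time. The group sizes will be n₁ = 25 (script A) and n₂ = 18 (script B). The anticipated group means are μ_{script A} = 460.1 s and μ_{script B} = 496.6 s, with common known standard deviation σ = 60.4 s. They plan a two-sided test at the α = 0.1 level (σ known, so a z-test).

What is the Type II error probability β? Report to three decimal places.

β ≈ 0.378

Standardized effect: d = |μ_{script A} − μ_{script B}| / σ = |460.1 − 496.6| / 60.4 = 0.6043
Noncentrality parameter: δ = d / √(1/n₁ + 1/n₂) = 0.6043 / √(1/25 + 1/18) = 1.9549
Critical value for a two-sided test at α = 0.1: z_{α/2} = 1.645.
Power = Φ(δ − 1.645) + Φ(−δ − 1.645) = Φ(0.310) + Φ(-3.600) = 0.6217 + 0.0002 = 0.6219.
Type II error: β = 1 − power = 1 − 0.6219 = 0.3781.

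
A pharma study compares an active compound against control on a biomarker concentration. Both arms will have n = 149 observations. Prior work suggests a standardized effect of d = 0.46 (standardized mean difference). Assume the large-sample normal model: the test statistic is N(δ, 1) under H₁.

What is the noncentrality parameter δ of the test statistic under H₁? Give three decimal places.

δ ≈ 3.970

δ = d·√(n/2) = 0.46 × √(149/2) = 3.9704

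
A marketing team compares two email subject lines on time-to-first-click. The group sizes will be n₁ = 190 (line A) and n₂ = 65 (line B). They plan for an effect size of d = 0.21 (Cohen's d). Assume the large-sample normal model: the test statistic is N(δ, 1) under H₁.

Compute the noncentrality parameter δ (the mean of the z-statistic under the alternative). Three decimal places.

δ = d / √(1/n₁ + 1/n₂) = 0.21 / √(1/190 + 1/65) = 1.4614

δ ≈ 1.461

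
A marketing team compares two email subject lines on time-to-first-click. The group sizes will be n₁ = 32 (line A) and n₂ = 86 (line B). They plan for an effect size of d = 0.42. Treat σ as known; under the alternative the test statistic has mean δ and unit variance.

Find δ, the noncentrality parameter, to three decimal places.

δ = d / √(1/n₁ + 1/n₂) = 0.42 / √(1/32 + 1/86) = 2.0283

δ ≈ 2.028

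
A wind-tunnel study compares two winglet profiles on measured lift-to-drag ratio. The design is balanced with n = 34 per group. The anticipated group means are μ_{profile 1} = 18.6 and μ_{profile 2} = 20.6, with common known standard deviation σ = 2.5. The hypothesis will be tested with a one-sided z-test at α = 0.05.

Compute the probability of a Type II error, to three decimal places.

β ≈ 0.049

Standardized effect: d = |μ_{profile 1} − μ_{profile 2}| / σ = |18.6 − 20.6| / 2.5 = 0.8000
Noncentrality parameter: δ = d·√(n/2) = 0.8000 × √(34/2) = 3.2985
Critical value for a one-sided test at α = 0.05: z_α = 1.645.
Power = P(Z > 1.645 − δ) = Φ(1.654) = 0.9509.
Type II error: β = 1 − power = 1 − 0.9509 = 0.0491.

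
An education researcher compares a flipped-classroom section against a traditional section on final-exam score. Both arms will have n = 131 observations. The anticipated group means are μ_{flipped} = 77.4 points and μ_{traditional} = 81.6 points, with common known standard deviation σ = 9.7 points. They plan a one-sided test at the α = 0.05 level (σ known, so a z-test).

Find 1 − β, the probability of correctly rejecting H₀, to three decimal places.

Power ≈ 0.969

Standardized effect: d = |μ_{flipped} − μ_{traditional}| / σ = |77.4 − 81.6| / 9.7 = 0.4330
Noncentrality parameter: δ = d·√(n/2) = 0.4330 × √(131/2) = 3.5043
One-sided α = 0.05 → critical value z_{0.05} = 1.645.
Power = P(Z > 1.645 − δ) = Φ(1.859) = 0.9685.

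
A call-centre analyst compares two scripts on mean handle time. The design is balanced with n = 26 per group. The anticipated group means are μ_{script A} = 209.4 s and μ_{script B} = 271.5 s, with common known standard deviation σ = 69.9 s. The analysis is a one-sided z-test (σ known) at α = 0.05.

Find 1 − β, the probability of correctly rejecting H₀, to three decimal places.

Standardized effect: d = |μ_{script A} − μ_{script B}| / σ = |209.4 − 271.5| / 69.9 = 0.8884
Noncentrality parameter: λ = d·√(n/2) = 0.8884 × √(26/2) = 3.2032
Critical value for a one-sided test at α = 0.05: z_α = 1.645.
Power = Φ(λ − 1.645) = Φ(1.558) = 0.9404.

Power ≈ 0.940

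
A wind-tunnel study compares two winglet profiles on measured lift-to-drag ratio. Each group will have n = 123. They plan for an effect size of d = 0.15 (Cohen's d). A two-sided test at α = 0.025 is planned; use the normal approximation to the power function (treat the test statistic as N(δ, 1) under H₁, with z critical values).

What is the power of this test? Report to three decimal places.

Power ≈ 0.144

Noncentrality parameter: δ = d·√(n/2) = 0.15 × √(123/2) = 1.1763
Critical value for a two-sided test at α = 0.025: z_{α/2} = 2.241.
Power = Φ(δ − 2.241) + Φ(−δ − 2.241) = Φ(-1.065) + Φ(-3.418) = 0.1434 + 0.0003 = 0.1437.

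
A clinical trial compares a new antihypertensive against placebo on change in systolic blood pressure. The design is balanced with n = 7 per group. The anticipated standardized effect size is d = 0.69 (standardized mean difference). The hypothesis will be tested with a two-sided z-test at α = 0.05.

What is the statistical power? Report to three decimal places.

Noncentrality parameter: δ = d·√(n/2) = 0.69 × √(7/2) = 1.2909
Critical value for a two-sided test at α = 0.05: z_{α/2} = 1.960.
Power = Φ(δ − 1.960) + Φ(−δ − 1.960) = Φ(-0.669) + Φ(-3.251) = 0.2517 + 0.0006 = 0.2523.

Power ≈ 0.252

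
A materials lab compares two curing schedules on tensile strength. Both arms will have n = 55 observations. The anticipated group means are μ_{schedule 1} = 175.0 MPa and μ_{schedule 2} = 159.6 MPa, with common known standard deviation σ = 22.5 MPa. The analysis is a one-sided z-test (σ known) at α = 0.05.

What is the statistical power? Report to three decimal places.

Power ≈ 0.974

Standardized effect: d = |μ_{schedule 1} − μ_{schedule 2}| / σ = |175.0 − 159.6| / 22.5 = 0.6844
Noncentrality parameter: δ = d·√(n/2) = 0.6844 × √(55/2) = 3.5893
Critical value for a one-sided test at α = 0.05: z_α = 1.645.
Power = P(Z > 1.645 − δ) = Φ(1.944) = 0.9741.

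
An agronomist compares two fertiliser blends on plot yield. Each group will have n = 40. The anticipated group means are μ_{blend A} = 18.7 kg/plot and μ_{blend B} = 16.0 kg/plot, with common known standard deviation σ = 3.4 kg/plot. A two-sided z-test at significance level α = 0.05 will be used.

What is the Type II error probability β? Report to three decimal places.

β ≈ 0.056

Standardized effect: d = |μ_{blend A} − μ_{blend B}| / σ = |18.7 − 16.0| / 3.4 = 0.7941
Noncentrality parameter: δ = d·√(n/2) = 0.7941 × √(40/2) = 3.5514
Two-sided α = 0.05 → critical value z_{0.025} = 1.960.
Power = Φ(δ − 1.960) + Φ(−δ − 1.960) = Φ(1.591) + Φ(-5.511) = 0.9442 + 0.0000 = 0.9442.
Type II error: β = 1 − power = 1 − 0.9442 = 0.0558.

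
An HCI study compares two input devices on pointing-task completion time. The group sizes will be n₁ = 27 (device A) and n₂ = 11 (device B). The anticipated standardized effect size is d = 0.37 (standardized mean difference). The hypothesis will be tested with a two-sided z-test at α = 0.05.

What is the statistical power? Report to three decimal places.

Noncentrality parameter: δ = d / √(1/n₁ + 1/n₂) = 0.37 / √(1/27 + 1/11) = 1.0344
Two-sided α = 0.05 → critical value z_{0.025} = 1.960.
Power = Φ(δ − 1.960) + Φ(−δ − 1.960) = Φ(-0.926) + Φ(-2.994) = 0.1773 + 0.0014 = 0.1787.

Power ≈ 0.179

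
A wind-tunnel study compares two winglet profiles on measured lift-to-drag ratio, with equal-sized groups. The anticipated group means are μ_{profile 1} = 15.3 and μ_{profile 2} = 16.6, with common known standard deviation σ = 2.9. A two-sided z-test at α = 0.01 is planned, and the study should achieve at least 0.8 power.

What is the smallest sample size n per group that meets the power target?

Standardized effect: d = |μ_{profile 1} − μ_{profile 2}| / σ = |15.3 − 16.6| / 2.9 = 0.4483
Set Φ(δ − 2.576) = 0.8; then δ − 2.576 = Φ⁻¹(0.8) = 0.842, giving δ = 3.417.
(For δ > 0 the lower-tail rejection region contributes negligibly to power, so the one-term inversion is standard.)
δ = d·√(n/2) ⇒ n = 2(δ/d)² = 2 × (3.417 / 0.4483)² = 116.24.
Rounding up, n = 117 per group.

n = 117 per group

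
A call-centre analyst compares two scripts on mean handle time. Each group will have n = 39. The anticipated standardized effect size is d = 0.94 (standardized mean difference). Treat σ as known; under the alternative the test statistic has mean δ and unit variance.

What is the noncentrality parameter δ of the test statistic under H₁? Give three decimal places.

δ = d·√(n/2) = 0.94 × √(39/2) = 4.1509

δ ≈ 4.151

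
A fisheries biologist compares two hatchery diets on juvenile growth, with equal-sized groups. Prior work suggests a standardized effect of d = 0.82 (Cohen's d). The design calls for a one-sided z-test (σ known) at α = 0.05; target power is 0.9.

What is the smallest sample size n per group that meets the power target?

n = 26 per group

For power 0.9 need Φ(δ − z_{0.05}) = 0.9, so δ = z_{0.05} + z_{0.10} = 1.645 + 1.282 = 2.926.
δ = d·√(n/2) ⇒ n = 2(δ/d)² = 2 × (2.926 / 0.82)² = 25.47.
Round up to the next whole unit.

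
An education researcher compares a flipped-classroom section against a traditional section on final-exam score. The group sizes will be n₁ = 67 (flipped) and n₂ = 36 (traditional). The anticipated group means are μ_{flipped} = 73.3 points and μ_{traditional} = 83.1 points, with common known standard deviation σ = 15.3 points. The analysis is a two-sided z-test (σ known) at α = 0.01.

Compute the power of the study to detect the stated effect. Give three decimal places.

Standardized effect: d = |μ_{flipped} − μ_{traditional}| / σ = |73.3 − 83.1| / 15.3 = 0.6405
Noncentrality parameter: δ = d / √(1/n₁ + 1/n₂) = 0.6405 / √(1/67 + 1/36) = 3.0996
Two-sided α = 0.01 → critical value z_{0.005} = 2.576.
Power = Φ(δ − 2.576) + Φ(−δ − 2.576) = Φ(0.524) + Φ(-5.675) = 0.6998 + 0.0000 = 0.6998.

Power ≈ 0.700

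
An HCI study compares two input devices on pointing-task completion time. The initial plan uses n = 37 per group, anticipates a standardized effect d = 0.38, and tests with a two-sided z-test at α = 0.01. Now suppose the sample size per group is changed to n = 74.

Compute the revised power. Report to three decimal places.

With n = 74 per group: δ = d·√(n/2) = 0.38 × √(74/2) = 2.3114. Critical value z_{0.005} = 2.576.
Revised power = Φ(δ − 2.576) + Φ(−δ − 2.576) = Φ(-0.264) + Φ(-4.887) = 0.3957 + 0.0000 = 0.3957.

Power ≈ 0.396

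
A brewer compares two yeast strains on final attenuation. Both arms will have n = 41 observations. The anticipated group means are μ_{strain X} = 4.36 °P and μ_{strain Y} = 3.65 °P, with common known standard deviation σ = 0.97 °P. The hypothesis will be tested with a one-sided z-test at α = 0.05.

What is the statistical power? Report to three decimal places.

Power ≈ 0.952

Standardized effect: d = |μ_{strain X} − μ_{strain Y}| / σ = |4.36 − 3.65| / 0.97 = 0.7320
Noncentrality parameter: δ = d·√(n/2) = 0.7320 × √(41/2) = 3.3141
Critical value for a one-sided test at α = 0.05: z_α = 1.645.
Power = P(Z > 1.645 − δ) = Φ(1.669) = 0.9525.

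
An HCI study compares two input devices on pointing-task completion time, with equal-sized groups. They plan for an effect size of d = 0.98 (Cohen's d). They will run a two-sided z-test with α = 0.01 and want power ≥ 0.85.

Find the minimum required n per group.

n = 28 per group

Set Φ(δ − 2.576) = 0.85; then δ − 2.576 = Φ⁻¹(0.85) = 1.036, giving δ = 3.612.
(For δ > 0 the lower-tail rejection region contributes negligibly to power, so the one-term inversion is standard.)
δ = d·√(n/2) ⇒ n = 2(δ/d)² = 2 × (3.612 / 0.98)² = 27.17.
Round up to the next whole unit.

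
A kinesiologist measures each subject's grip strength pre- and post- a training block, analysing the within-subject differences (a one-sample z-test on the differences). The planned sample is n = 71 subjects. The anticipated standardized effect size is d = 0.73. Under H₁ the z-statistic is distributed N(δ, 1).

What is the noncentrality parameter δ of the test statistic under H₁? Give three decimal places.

δ ≈ 6.151

The noncentrality parameter scales effect size by the design's sample-size factor: δ = d·√n = 0.73 × √71 = 6.1511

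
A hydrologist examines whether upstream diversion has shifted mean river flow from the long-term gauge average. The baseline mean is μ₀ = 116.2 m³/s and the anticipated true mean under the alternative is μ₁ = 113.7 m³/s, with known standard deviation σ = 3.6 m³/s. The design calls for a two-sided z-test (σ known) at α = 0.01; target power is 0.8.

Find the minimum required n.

n = 25

Standardized effect: d = |μ₁ − μ₀| / σ = |113.7 − 116.2| / 3.6 = 0.6944
For power 0.8 need Φ(δ − z_{0.005}) = 0.8, so δ = z_{0.005} + z_{0.20} = 2.576 + 0.842 = 3.417.
(Ignoring the negligible lower-tail rejection probability gives the usual closed-form inversion.)
δ = d·√n ⇒ n = (δ/d)² = (3.417 / 0.6944)² = 24.22.
Rounding up, n = 25.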